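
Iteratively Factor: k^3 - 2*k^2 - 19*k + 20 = (k - 1)*(k^2 - k - 20) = (k - 1)*(k + 4)*(k - 5)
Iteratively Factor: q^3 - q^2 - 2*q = (q - 2)*(q^2 + q) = (q - 2)*(q + 1)*(q)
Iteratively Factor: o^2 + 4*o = (o + 4)*(o)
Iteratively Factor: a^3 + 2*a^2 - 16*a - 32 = (a + 4)*(a^2 - 2*a - 8) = (a + 2)*(a + 4)*(a - 4)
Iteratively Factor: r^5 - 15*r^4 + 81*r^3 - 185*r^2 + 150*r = (r - 5)*(r^4 - 10*r^3 + 31*r^2 - 30*r) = (r - 5)*(r - 3)*(r^3 - 7*r^2 + 10*r) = r*(r - 5)*(r - 3)*(r^2 - 7*r + 10) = r*(r - 5)*(r - 3)*(r - 2)*(r - 5)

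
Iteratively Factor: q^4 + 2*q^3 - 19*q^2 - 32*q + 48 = (q - 4)*(q^3 + 6*q^2 + 5*q - 12) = (q - 4)*(q + 4)*(q^2 + 2*q - 3) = (q - 4)*(q - 1)*(q + 4)*(q + 3)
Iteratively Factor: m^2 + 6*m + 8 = (m + 2)*(m + 4)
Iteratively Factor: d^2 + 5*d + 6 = (d + 3)*(d + 2)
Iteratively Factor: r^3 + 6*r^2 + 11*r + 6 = (r + 3)*(r^2 + 3*r + 2) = (r + 1)*(r + 3)*(r + 2)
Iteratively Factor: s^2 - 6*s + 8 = (s - 4)*(s - 2)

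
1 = 1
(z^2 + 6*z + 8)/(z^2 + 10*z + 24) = (z + 2)/(z + 6)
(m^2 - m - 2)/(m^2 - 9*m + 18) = (m^2 - m - 2)/(m^2 - 9*m + 18)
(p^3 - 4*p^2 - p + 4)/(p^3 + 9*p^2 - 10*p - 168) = (p^2 - 1)/(p^2 + 13*p + 42)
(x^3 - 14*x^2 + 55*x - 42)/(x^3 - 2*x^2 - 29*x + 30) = (x - 7)/(x + 5)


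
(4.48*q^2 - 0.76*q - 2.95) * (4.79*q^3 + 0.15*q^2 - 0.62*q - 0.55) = 21.4592*q^5 - 2.9684*q^4 - 17.0221*q^3 - 2.4353*q^2 + 2.247*q + 1.6225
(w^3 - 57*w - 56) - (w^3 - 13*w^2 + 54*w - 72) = 13*w^2 - 111*w + 16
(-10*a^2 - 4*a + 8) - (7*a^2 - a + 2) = -17*a^2 - 3*a + 6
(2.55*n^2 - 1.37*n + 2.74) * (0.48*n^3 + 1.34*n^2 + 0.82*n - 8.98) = 1.224*n^5 + 2.7594*n^4 + 1.5704*n^3 - 20.3508*n^2 + 14.5494*n - 24.6052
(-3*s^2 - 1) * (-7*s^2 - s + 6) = 21*s^4 + 3*s^3 - 11*s^2 + s - 6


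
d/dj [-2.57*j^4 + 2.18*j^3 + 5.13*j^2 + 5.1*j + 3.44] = -10.28*j^3 + 6.54*j^2 + 10.26*j + 5.1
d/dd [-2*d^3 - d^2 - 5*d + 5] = -6*d^2 - 2*d - 5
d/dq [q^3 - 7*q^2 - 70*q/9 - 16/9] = 3*q^2 - 14*q - 70/9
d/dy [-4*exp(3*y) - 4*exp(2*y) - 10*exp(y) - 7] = (-12*exp(2*y) - 8*exp(y) - 10)*exp(y)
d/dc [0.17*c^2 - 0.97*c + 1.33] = 0.34*c - 0.97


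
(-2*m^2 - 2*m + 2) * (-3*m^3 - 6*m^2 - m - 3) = 6*m^5 + 18*m^4 + 8*m^3 - 4*m^2 + 4*m - 6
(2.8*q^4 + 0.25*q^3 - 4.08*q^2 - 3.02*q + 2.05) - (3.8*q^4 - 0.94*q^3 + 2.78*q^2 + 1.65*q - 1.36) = -1.0*q^4 + 1.19*q^3 - 6.86*q^2 - 4.67*q + 3.41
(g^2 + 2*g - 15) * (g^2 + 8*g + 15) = g^4 + 10*g^3 + 16*g^2 - 90*g - 225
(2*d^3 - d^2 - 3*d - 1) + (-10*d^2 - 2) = 2*d^3 - 11*d^2 - 3*d - 3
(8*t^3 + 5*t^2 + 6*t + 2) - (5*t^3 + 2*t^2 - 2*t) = 3*t^3 + 3*t^2 + 8*t + 2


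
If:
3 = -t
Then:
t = -3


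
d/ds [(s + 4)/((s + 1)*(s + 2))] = (-s^2 - 8*s - 10)/(s^4 + 6*s^3 + 13*s^2 + 12*s + 4)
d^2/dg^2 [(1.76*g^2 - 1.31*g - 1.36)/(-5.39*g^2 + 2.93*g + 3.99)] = (5.6843418860808e-14*g^4 + 20.526198*g^3 + 9.96071999999992*g^2 + 40.169514*g - 4.820866)/(156.590819*g^6 - 255.367959*g^5 - 208.935804*g^4 + 352.923481*g^3 + 154.666764*g^2 - 139.937679*g - 63.521199)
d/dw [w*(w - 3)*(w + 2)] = 3*w^2 - 2*w - 6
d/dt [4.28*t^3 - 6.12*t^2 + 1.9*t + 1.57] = 12.84*t^2 - 12.24*t + 1.9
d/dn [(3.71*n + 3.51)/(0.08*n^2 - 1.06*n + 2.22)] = (-0.2968*n^2 - 0.5616*n + 11.9568)/(0.0064*n^4 - 0.1696*n^3 + 1.4788*n^2 - 4.7064*n + 4.9284)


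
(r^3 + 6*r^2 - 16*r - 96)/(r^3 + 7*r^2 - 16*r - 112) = (r + 6)/(r + 7)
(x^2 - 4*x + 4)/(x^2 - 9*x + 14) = (x - 2)/(x - 7)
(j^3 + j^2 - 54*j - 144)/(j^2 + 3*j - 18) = (j^2 - 5*j - 24)/(j - 3)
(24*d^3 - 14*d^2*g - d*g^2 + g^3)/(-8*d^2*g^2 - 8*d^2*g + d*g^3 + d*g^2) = (-24*d^3 + 14*d^2*g + d*g^2 - g^3)/(d*g*(8*d*g + 8*d - g^2 - g))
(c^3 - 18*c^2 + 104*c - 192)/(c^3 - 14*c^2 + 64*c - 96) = (c - 8)/(c - 4)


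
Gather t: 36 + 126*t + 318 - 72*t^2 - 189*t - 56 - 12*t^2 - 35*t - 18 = -84*t^2 - 98*t + 280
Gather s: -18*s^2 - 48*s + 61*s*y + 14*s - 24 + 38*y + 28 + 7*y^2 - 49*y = -18*s^2 + s*(61*y - 34) + 7*y^2 - 11*y + 4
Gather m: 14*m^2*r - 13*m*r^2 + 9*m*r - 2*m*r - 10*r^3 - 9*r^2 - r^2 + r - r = 14*m^2*r + m*(-13*r^2 + 7*r) - 10*r^3 - 10*r^2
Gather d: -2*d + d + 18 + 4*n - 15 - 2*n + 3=-d + 2*n + 6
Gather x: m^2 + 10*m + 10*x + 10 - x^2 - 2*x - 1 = m^2 + 10*m - x^2 + 8*x + 9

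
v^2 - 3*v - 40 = (v - 8)*(v + 5)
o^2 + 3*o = o*(o + 3)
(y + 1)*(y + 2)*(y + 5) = y^3 + 8*y^2 + 17*y + 10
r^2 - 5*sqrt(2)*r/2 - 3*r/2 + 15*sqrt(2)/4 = (r - 3/2)*(r - 5*sqrt(2)/2)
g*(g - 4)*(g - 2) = g^3 - 6*g^2 + 8*g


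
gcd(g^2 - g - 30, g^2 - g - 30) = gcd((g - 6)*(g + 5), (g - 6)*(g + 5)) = g^2 - g - 30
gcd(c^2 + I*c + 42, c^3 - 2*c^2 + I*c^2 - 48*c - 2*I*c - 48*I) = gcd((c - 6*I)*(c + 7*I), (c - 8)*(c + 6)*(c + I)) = 1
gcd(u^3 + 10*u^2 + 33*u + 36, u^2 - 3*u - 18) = u + 3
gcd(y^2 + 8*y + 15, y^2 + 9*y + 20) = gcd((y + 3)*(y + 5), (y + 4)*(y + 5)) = y + 5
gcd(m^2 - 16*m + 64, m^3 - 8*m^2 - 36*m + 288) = m - 8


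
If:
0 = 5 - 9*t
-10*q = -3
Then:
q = 3/10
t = 5/9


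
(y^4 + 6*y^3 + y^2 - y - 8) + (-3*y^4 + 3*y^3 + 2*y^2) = -2*y^4 + 9*y^3 + 3*y^2 - y - 8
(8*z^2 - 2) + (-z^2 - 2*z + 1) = 7*z^2 - 2*z - 1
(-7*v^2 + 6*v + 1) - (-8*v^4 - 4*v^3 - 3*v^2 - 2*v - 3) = 8*v^4 + 4*v^3 - 4*v^2 + 8*v + 4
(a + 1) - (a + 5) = -4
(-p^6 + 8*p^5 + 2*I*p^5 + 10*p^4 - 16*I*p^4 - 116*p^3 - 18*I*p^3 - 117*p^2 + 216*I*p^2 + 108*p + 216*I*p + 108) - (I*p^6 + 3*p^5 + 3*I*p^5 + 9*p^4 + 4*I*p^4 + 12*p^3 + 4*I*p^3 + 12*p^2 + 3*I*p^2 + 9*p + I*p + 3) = -p^6 - I*p^6 + 5*p^5 - I*p^5 + p^4 - 20*I*p^4 - 128*p^3 - 22*I*p^3 - 129*p^2 + 213*I*p^2 + 99*p + 215*I*p + 105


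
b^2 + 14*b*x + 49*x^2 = (b + 7*x)^2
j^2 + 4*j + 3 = (j + 1)*(j + 3)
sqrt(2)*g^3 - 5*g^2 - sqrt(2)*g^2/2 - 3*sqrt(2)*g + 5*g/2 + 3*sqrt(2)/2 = (g - 1/2)*(g - 3*sqrt(2))*(sqrt(2)*g + 1)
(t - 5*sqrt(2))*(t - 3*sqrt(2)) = t^2 - 8*sqrt(2)*t + 30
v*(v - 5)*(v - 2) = v^3 - 7*v^2 + 10*v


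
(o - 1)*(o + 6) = o^2 + 5*o - 6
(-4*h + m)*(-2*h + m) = 8*h^2 - 6*h*m + m^2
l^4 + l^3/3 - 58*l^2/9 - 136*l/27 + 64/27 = (l - 8/3)*(l - 1/3)*(l + 4/3)*(l + 2)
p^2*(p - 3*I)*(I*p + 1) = I*p^4 + 4*p^3 - 3*I*p^2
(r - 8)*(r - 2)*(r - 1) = r^3 - 11*r^2 + 26*r - 16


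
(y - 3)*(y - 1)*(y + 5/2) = y^3 - 3*y^2/2 - 7*y + 15/2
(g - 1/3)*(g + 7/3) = g^2 + 2*g - 7/9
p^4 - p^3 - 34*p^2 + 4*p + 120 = (p - 6)*(p - 2)*(p + 2)*(p + 5)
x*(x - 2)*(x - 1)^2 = x^4 - 4*x^3 + 5*x^2 - 2*x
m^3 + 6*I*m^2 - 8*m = m*(m + 2*I)*(m + 4*I)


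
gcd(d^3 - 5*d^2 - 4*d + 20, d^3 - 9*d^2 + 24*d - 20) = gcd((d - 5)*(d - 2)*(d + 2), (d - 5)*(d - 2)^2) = d^2 - 7*d + 10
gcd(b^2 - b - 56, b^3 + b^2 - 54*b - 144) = b - 8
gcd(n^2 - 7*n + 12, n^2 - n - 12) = n - 4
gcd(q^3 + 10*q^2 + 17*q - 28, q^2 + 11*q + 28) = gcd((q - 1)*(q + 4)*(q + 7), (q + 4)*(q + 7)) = q^2 + 11*q + 28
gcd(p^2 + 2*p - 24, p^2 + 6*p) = p + 6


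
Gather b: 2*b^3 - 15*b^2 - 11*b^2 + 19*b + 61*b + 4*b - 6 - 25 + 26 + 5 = 2*b^3 - 26*b^2 + 84*b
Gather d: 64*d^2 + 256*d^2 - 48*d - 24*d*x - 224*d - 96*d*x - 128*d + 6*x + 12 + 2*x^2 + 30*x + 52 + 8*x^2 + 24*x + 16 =320*d^2 + d*(-120*x - 400) + 10*x^2 + 60*x + 80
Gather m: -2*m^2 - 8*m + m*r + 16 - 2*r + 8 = -2*m^2 + m*(r - 8) - 2*r + 24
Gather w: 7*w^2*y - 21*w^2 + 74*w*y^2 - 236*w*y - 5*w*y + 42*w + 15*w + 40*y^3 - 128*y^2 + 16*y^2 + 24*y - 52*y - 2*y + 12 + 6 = w^2*(7*y - 21) + w*(74*y^2 - 241*y + 57) + 40*y^3 - 112*y^2 - 30*y + 18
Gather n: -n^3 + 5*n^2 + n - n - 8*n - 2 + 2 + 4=-n^3 + 5*n^2 - 8*n + 4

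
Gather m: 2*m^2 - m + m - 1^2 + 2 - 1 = 2*m^2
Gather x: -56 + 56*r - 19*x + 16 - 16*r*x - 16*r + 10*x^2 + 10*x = 40*r + 10*x^2 + x*(-16*r - 9) - 40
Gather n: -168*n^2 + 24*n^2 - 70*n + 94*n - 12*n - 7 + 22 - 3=-144*n^2 + 12*n + 12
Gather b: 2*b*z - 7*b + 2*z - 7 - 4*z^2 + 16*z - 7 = b*(2*z - 7) - 4*z^2 + 18*z - 14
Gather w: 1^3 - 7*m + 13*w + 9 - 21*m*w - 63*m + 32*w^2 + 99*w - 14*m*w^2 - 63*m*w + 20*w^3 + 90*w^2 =-70*m + 20*w^3 + w^2*(122 - 14*m) + w*(112 - 84*m) + 10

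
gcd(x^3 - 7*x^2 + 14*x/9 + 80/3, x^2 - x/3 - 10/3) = x + 5/3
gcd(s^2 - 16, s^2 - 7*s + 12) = s - 4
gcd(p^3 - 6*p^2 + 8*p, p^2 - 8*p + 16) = p - 4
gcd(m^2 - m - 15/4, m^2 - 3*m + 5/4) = m - 5/2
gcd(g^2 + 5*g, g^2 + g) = g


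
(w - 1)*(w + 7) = w^2 + 6*w - 7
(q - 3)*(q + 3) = q^2 - 9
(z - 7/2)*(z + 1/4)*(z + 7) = z^3 + 15*z^2/4 - 189*z/8 - 49/8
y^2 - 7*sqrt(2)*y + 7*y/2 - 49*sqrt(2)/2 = (y + 7/2)*(y - 7*sqrt(2))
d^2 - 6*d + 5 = (d - 5)*(d - 1)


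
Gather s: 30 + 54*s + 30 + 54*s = 108*s + 60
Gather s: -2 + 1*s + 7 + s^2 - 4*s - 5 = s^2 - 3*s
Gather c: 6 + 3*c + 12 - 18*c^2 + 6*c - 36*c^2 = -54*c^2 + 9*c + 18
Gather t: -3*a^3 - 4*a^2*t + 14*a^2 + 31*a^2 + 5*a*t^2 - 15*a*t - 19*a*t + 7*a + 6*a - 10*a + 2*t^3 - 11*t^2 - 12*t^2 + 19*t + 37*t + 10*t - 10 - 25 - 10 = -3*a^3 + 45*a^2 + 3*a + 2*t^3 + t^2*(5*a - 23) + t*(-4*a^2 - 34*a + 66) - 45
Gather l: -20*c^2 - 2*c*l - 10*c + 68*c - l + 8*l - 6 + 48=-20*c^2 + 58*c + l*(7 - 2*c) + 42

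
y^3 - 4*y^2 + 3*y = y*(y - 3)*(y - 1)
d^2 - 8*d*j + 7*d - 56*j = (d + 7)*(d - 8*j)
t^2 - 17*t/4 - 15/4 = (t - 5)*(t + 3/4)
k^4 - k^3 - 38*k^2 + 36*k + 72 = (k - 6)*(k - 2)*(k + 1)*(k + 6)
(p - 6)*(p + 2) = p^2 - 4*p - 12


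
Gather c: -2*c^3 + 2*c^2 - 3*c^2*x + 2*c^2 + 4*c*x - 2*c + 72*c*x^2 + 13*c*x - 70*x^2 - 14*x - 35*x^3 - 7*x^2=-2*c^3 + c^2*(4 - 3*x) + c*(72*x^2 + 17*x - 2) - 35*x^3 - 77*x^2 - 14*x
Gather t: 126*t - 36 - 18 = 126*t - 54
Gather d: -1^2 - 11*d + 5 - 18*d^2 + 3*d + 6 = -18*d^2 - 8*d + 10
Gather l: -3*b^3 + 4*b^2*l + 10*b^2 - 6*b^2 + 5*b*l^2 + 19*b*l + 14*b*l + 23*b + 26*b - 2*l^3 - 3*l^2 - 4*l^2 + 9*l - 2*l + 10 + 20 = -3*b^3 + 4*b^2 + 49*b - 2*l^3 + l^2*(5*b - 7) + l*(4*b^2 + 33*b + 7) + 30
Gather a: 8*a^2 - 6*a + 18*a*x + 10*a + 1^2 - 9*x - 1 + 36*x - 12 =8*a^2 + a*(18*x + 4) + 27*x - 12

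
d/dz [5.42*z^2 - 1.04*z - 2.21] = 10.84*z - 1.04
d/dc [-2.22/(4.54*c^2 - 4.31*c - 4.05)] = (20.1576*c - 9.5682)/(-4.54*c^2 + 4.31*c + 4.05)^2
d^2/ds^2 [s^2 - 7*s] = 2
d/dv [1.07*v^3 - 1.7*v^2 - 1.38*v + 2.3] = 3.21*v^2 - 3.4*v - 1.38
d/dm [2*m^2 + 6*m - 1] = 4*m + 6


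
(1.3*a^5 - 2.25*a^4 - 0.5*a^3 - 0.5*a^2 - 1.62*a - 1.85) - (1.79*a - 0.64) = 1.3*a^5 - 2.25*a^4 - 0.5*a^3 - 0.5*a^2 - 3.41*a - 1.21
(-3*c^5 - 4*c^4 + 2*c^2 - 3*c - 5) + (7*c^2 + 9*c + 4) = -3*c^5 - 4*c^4 + 9*c^2 + 6*c - 1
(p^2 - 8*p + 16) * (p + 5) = p^3 - 3*p^2 - 24*p + 80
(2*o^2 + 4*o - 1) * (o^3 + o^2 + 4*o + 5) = 2*o^5 + 6*o^4 + 11*o^3 + 25*o^2 + 16*o - 5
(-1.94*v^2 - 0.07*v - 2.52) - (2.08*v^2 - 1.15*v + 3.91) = -4.02*v^2 + 1.08*v - 6.43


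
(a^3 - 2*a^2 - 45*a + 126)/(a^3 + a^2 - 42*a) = (a - 3)/a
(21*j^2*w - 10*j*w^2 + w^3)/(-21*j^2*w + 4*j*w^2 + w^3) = (-7*j + w)/(7*j + w)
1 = 1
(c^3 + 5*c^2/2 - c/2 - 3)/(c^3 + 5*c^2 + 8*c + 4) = (2*c^2 + c - 3)/(2*(c^2 + 3*c + 2))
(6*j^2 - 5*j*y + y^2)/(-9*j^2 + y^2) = (-2*j + y)/(3*j + y)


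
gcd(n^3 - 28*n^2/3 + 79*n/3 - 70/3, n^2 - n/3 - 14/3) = n - 7/3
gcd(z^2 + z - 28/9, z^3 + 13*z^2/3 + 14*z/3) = z + 7/3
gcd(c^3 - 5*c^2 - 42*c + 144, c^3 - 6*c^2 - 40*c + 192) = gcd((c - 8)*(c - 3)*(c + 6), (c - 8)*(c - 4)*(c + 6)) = c^2 - 2*c - 48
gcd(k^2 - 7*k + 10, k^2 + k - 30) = k - 5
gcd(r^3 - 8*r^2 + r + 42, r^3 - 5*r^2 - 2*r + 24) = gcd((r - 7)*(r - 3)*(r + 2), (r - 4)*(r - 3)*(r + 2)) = r^2 - r - 6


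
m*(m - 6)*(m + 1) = m^3 - 5*m^2 - 6*m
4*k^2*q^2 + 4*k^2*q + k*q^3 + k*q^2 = q*(4*k + q)*(k*q + k)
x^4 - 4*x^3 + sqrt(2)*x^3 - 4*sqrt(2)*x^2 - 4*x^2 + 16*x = x*(x - 4)*(x - sqrt(2))*(x + 2*sqrt(2))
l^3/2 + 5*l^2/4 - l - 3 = (l/2 + 1)*(l - 3/2)*(l + 2)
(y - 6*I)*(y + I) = y^2 - 5*I*y + 6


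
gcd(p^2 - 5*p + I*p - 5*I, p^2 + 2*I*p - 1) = p + I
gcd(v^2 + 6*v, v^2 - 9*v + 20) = 1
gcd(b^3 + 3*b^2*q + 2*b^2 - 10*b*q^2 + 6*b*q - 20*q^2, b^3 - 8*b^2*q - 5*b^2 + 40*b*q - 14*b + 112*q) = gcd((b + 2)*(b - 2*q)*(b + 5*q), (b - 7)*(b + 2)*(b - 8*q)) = b + 2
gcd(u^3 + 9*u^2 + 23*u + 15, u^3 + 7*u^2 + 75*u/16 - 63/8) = 1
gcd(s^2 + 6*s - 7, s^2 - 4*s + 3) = s - 1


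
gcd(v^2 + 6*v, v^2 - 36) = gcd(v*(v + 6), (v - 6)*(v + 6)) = v + 6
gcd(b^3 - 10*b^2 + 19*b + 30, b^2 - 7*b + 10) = b - 5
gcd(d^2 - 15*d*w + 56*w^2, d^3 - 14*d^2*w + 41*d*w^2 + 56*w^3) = d^2 - 15*d*w + 56*w^2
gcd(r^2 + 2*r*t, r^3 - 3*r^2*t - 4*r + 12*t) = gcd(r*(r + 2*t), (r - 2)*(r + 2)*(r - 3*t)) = 1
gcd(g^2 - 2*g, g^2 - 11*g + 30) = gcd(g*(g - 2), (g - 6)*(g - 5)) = 1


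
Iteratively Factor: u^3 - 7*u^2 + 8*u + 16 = (u - 4)*(u^2 - 3*u - 4) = (u - 4)*(u + 1)*(u - 4)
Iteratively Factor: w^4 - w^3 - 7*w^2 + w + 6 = (w - 1)*(w^3 - 7*w - 6) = (w - 1)*(w + 2)*(w^2 - 2*w - 3) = (w - 3)*(w - 1)*(w + 2)*(w + 1)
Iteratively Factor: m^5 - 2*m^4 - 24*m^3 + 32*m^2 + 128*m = (m)*(m^4 - 2*m^3 - 24*m^2 + 32*m + 128) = m*(m + 4)*(m^3 - 6*m^2 + 32) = m*(m - 4)*(m + 4)*(m^2 - 2*m - 8) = m*(m - 4)^2*(m + 4)*(m + 2)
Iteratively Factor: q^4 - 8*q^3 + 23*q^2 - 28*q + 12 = (q - 2)*(q^3 - 6*q^2 + 11*q - 6) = (q - 2)^2*(q^2 - 4*q + 3) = (q - 3)*(q - 2)^2*(q - 1)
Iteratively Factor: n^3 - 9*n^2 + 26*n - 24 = (n - 4)*(n^2 - 5*n + 6) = (n - 4)*(n - 2)*(n - 3)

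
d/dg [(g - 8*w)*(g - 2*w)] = 2*g - 10*w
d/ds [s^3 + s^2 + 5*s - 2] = 3*s^2 + 2*s + 5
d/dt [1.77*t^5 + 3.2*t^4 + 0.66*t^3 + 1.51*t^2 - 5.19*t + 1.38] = 8.85*t^4 + 12.8*t^3 + 1.98*t^2 + 3.02*t - 5.19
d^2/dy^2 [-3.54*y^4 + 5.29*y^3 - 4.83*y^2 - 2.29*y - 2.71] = -42.48*y^2 + 31.74*y - 9.66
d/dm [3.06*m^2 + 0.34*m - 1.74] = 6.12*m + 0.34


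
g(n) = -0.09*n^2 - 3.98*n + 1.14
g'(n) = -0.18*n - 3.98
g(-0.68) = 3.80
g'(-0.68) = -3.86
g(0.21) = 0.30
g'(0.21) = -4.02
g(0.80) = -2.10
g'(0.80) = -4.12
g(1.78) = -6.23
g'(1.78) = -4.30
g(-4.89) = 18.45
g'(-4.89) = -3.10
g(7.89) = -35.86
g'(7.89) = -5.40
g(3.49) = -13.85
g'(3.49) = -4.61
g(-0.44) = 2.87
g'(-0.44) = -3.90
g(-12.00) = 35.94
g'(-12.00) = -1.82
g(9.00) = -41.97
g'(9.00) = -5.60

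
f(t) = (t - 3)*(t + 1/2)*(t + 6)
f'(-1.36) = -20.47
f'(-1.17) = -20.58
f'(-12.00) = 331.50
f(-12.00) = -1035.00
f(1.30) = -22.34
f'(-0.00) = -16.50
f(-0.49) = -0.19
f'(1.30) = -2.33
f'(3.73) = 51.35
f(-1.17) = 13.49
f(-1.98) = 29.63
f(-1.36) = 17.40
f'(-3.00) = -10.50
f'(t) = (t - 3)*(t + 1/2) + (t - 3)*(t + 6) + (t + 1/2)*(t + 6) = 3*t^2 + 7*t - 33/2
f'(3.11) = 34.29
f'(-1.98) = -18.60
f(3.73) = 30.05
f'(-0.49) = -19.21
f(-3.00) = 45.00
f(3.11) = 3.62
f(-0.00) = -9.00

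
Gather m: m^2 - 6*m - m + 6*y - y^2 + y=m^2 - 7*m - y^2 + 7*y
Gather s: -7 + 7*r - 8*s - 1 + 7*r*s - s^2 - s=7*r - s^2 + s*(7*r - 9) - 8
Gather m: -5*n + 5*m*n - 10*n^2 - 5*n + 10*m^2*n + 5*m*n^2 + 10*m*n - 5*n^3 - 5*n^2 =10*m^2*n + m*(5*n^2 + 15*n) - 5*n^3 - 15*n^2 - 10*n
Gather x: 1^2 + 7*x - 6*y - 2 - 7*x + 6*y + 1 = 0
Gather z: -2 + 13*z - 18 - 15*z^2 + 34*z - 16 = -15*z^2 + 47*z - 36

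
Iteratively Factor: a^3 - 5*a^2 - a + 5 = (a - 5)*(a^2 - 1) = (a - 5)*(a + 1)*(a - 1)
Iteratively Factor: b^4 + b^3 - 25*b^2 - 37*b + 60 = (b - 1)*(b^3 + 2*b^2 - 23*b - 60) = (b - 5)*(b - 1)*(b^2 + 7*b + 12) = (b - 5)*(b - 1)*(b + 4)*(b + 3)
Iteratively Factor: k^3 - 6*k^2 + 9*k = (k)*(k^2 - 6*k + 9) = k*(k - 3)*(k - 3)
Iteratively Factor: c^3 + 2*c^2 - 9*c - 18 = (c + 3)*(c^2 - c - 6) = (c + 2)*(c + 3)*(c - 3)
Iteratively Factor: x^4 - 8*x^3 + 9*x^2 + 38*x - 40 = (x + 2)*(x^3 - 10*x^2 + 29*x - 20) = (x - 5)*(x + 2)*(x^2 - 5*x + 4) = (x - 5)*(x - 1)*(x + 2)*(x - 4)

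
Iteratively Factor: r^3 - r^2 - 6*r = (r - 3)*(r^2 + 2*r) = (r - 3)*(r + 2)*(r)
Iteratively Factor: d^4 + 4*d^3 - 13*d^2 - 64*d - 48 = (d + 1)*(d^3 + 3*d^2 - 16*d - 48) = (d + 1)*(d + 3)*(d^2 - 16) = (d - 4)*(d + 1)*(d + 3)*(d + 4)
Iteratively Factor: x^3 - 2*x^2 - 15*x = (x + 3)*(x^2 - 5*x) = (x - 5)*(x + 3)*(x)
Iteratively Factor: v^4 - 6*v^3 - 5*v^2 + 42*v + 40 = (v - 5)*(v^3 - v^2 - 10*v - 8) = (v - 5)*(v - 4)*(v^2 + 3*v + 2) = (v - 5)*(v - 4)*(v + 2)*(v + 1)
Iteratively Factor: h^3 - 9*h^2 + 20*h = (h - 4)*(h^2 - 5*h) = (h - 5)*(h - 4)*(h)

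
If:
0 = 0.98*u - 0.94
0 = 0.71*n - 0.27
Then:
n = 0.38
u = 0.96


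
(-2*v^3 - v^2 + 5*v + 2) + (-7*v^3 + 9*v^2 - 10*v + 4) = -9*v^3 + 8*v^2 - 5*v + 6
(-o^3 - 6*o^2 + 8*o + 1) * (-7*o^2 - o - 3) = 7*o^5 + 43*o^4 - 47*o^3 + 3*o^2 - 25*o - 3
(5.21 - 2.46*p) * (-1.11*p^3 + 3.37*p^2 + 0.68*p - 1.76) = 2.7306*p^4 - 14.0733*p^3 + 15.8849*p^2 + 7.8724*p - 9.1696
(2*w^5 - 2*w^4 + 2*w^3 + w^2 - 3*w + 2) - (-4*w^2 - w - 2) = 2*w^5 - 2*w^4 + 2*w^3 + 5*w^2 - 2*w + 4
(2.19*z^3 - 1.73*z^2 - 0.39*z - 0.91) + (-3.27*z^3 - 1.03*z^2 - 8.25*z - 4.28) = -1.08*z^3 - 2.76*z^2 - 8.64*z - 5.19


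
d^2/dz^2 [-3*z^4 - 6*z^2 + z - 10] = -36*z^2 - 12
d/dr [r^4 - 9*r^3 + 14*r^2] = r*(4*r^2 - 27*r + 28)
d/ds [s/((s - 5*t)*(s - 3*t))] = -s^2/((s - 5*t)^2*(s - 3*t)^2) + 15*t^2/((s - 5*t)^2*(s - 3*t)^2)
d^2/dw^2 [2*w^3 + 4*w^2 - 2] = 12*w + 8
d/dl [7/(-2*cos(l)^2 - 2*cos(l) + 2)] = -7*(2*cos(l) + 1)*sin(l)/(2*(sin(l)^2 - cos(l))^2)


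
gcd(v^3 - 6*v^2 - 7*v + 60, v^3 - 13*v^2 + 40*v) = v - 5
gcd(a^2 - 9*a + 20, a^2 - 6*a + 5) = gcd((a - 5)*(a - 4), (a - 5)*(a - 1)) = a - 5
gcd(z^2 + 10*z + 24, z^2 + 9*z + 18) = z + 6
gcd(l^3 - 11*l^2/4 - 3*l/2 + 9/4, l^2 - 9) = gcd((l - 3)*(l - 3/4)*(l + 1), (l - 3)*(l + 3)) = l - 3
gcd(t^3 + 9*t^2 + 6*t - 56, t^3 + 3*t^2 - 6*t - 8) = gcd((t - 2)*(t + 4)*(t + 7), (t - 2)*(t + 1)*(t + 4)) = t^2 + 2*t - 8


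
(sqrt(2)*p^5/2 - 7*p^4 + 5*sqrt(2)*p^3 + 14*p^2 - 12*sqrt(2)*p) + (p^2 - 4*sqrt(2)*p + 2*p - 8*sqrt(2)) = sqrt(2)*p^5/2 - 7*p^4 + 5*sqrt(2)*p^3 + 15*p^2 - 16*sqrt(2)*p + 2*p - 8*sqrt(2)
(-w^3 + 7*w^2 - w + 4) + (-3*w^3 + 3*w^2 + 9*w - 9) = -4*w^3 + 10*w^2 + 8*w - 5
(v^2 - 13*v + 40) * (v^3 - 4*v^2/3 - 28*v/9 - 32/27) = v^5 - 43*v^4/3 + 488*v^3/9 - 380*v^2/27 - 2944*v/27 - 1280/27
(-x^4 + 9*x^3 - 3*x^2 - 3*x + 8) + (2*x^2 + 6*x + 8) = -x^4 + 9*x^3 - x^2 + 3*x + 16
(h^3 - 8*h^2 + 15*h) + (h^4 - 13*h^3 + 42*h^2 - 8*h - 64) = h^4 - 12*h^3 + 34*h^2 + 7*h - 64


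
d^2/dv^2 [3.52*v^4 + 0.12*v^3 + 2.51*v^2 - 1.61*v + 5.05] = 42.24*v^2 + 0.72*v + 5.02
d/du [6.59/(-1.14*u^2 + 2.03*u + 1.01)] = (15.0252*u - 13.3777)/(-1.14*u^2 + 2.03*u + 1.01)^2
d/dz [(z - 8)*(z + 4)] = 2*z - 4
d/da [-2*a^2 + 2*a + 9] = 2 - 4*a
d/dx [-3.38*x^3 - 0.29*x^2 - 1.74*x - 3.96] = -10.14*x^2 - 0.58*x - 1.74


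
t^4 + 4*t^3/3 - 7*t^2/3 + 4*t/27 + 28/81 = (t - 2/3)^2*(t + 1/3)*(t + 7/3)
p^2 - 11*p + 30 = (p - 6)*(p - 5)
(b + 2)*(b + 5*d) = b^2 + 5*b*d + 2*b + 10*d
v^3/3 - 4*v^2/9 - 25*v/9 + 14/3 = (v/3 + 1)*(v - 7/3)*(v - 2)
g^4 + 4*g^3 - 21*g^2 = g^2*(g - 3)*(g + 7)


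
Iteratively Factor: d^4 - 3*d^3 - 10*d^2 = (d + 2)*(d^3 - 5*d^2) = d*(d + 2)*(d^2 - 5*d) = d^2*(d + 2)*(d - 5)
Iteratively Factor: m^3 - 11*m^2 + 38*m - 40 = (m - 4)*(m^2 - 7*m + 10) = (m - 5)*(m - 4)*(m - 2)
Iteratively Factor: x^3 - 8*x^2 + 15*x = (x - 3)*(x^2 - 5*x) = (x - 5)*(x - 3)*(x)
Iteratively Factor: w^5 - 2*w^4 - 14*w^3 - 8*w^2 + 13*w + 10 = (w - 5)*(w^4 + 3*w^3 + w^2 - 3*w - 2) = (w - 5)*(w - 1)*(w^3 + 4*w^2 + 5*w + 2) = (w - 5)*(w - 1)*(w + 1)*(w^2 + 3*w + 2) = (w - 5)*(w - 1)*(w + 1)*(w + 2)*(w + 1)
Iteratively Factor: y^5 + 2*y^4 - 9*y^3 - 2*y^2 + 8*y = (y - 2)*(y^4 + 4*y^3 - y^2 - 4*y) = (y - 2)*(y + 1)*(y^3 + 3*y^2 - 4*y) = (y - 2)*(y + 1)*(y + 4)*(y^2 - y) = y*(y - 2)*(y + 1)*(y + 4)*(y - 1)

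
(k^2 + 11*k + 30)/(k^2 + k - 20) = (k + 6)/(k - 4)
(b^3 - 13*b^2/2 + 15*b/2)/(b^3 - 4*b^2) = (2*b^2 - 13*b + 15)/(2*b*(b - 4))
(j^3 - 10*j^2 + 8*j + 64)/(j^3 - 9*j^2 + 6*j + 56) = (j - 8)/(j - 7)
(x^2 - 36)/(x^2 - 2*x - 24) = (x + 6)/(x + 4)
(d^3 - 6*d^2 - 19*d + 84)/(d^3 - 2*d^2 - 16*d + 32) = (d^2 - 10*d + 21)/(d^2 - 6*d + 8)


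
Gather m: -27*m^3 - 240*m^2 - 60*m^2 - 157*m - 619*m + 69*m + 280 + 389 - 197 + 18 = -27*m^3 - 300*m^2 - 707*m + 490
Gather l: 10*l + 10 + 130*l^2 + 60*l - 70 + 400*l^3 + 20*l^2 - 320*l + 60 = 400*l^3 + 150*l^2 - 250*l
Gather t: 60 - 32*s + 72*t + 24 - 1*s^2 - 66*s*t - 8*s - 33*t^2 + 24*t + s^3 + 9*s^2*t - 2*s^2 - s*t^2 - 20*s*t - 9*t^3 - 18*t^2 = s^3 - 3*s^2 - 40*s - 9*t^3 + t^2*(-s - 51) + t*(9*s^2 - 86*s + 96) + 84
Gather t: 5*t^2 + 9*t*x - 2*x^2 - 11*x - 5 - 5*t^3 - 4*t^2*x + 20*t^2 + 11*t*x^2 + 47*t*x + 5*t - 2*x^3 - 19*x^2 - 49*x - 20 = -5*t^3 + t^2*(25 - 4*x) + t*(11*x^2 + 56*x + 5) - 2*x^3 - 21*x^2 - 60*x - 25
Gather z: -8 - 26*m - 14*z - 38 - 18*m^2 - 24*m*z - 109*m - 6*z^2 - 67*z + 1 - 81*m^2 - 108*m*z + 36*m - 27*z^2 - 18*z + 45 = -99*m^2 - 99*m - 33*z^2 + z*(-132*m - 99)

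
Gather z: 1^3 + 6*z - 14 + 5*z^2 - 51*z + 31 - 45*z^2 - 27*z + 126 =-40*z^2 - 72*z + 144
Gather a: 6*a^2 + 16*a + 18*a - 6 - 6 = 6*a^2 + 34*a - 12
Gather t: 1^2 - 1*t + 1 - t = 2 - 2*t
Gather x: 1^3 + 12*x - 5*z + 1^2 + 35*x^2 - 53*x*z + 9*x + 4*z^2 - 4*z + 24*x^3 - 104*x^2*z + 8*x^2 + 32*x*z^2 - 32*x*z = 24*x^3 + x^2*(43 - 104*z) + x*(32*z^2 - 85*z + 21) + 4*z^2 - 9*z + 2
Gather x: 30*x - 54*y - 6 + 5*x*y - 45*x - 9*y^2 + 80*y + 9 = x*(5*y - 15) - 9*y^2 + 26*y + 3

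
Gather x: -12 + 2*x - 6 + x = 3*x - 18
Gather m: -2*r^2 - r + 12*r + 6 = -2*r^2 + 11*r + 6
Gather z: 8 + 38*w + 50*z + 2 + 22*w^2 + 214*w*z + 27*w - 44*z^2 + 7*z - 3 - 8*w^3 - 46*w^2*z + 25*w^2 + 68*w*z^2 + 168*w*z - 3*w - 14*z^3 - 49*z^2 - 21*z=-8*w^3 + 47*w^2 + 62*w - 14*z^3 + z^2*(68*w - 93) + z*(-46*w^2 + 382*w + 36) + 7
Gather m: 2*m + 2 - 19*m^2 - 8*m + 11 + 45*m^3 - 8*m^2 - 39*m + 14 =45*m^3 - 27*m^2 - 45*m + 27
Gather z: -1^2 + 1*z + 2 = z + 1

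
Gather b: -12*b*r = -12*b*r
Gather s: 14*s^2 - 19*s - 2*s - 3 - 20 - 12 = 14*s^2 - 21*s - 35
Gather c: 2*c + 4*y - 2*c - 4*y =0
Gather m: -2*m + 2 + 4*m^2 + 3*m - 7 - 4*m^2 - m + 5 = 0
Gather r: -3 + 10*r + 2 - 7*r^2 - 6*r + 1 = -7*r^2 + 4*r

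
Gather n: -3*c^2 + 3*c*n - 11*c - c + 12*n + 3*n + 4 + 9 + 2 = -3*c^2 - 12*c + n*(3*c + 15) + 15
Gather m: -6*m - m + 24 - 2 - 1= 21 - 7*m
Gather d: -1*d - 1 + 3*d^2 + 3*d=3*d^2 + 2*d - 1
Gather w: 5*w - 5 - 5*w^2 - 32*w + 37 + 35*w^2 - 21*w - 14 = 30*w^2 - 48*w + 18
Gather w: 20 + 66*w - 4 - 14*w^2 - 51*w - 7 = -14*w^2 + 15*w + 9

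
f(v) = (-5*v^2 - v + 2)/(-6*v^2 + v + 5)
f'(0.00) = -0.28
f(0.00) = 0.40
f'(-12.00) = 0.00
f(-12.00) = 0.81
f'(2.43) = -0.17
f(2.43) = 1.07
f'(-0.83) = 5227.16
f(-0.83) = -16.79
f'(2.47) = -0.16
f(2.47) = 1.06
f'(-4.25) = -0.01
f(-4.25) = 0.78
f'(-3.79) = -0.01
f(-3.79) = 0.78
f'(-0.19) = -0.12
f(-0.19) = 0.44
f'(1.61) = -0.97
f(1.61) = 1.41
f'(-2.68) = -0.01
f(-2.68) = 0.77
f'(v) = (-10*v - 1)/(-6*v^2 + v + 5) + (12*v - 1)*(-5*v^2 - v + 2)/(-6*v^2 + v + 5)^2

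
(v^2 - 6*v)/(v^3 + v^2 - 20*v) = (v - 6)/(v^2 + v - 20)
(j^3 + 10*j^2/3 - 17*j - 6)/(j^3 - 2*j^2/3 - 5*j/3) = (-3*j^3 - 10*j^2 + 51*j + 18)/(j*(-3*j^2 + 2*j + 5))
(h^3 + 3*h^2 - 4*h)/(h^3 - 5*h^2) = (h^2 + 3*h - 4)/(h*(h - 5))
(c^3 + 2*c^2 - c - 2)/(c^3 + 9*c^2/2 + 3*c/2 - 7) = 2*(c + 1)/(2*c + 7)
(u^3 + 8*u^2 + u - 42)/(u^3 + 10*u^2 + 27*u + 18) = (u^2 + 5*u - 14)/(u^2 + 7*u + 6)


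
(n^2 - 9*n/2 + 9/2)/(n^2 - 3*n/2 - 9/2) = (2*n - 3)/(2*n + 3)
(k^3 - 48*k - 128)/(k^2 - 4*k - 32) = k + 4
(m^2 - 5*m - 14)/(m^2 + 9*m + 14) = (m - 7)/(m + 7)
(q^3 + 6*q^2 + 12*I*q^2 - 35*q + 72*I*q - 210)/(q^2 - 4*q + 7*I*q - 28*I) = (q^2 + q*(6 + 5*I) + 30*I)/(q - 4)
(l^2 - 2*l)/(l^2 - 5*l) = (l - 2)/(l - 5)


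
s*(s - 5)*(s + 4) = s^3 - s^2 - 20*s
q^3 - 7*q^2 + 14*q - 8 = (q - 4)*(q - 2)*(q - 1)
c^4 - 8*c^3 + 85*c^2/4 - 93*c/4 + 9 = (c - 4)*(c - 3/2)^2*(c - 1)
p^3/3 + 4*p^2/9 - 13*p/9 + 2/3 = (p/3 + 1)*(p - 1)*(p - 2/3)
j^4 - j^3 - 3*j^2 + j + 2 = (j - 2)*(j - 1)*(j + 1)^2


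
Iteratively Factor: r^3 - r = (r + 1)*(r^2 - r) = r*(r + 1)*(r - 1)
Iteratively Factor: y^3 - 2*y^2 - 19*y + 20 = (y + 4)*(y^2 - 6*y + 5) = (y - 5)*(y + 4)*(y - 1)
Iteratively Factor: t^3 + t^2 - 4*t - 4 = (t + 2)*(t^2 - t - 2) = (t - 2)*(t + 2)*(t + 1)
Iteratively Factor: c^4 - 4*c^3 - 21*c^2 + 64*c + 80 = (c + 4)*(c^3 - 8*c^2 + 11*c + 20) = (c - 4)*(c + 4)*(c^2 - 4*c - 5) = (c - 4)*(c + 1)*(c + 4)*(c - 5)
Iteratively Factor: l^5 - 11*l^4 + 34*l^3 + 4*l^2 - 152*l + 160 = (l - 2)*(l^4 - 9*l^3 + 16*l^2 + 36*l - 80) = (l - 2)*(l + 2)*(l^3 - 11*l^2 + 38*l - 40) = (l - 2)^2*(l + 2)*(l^2 - 9*l + 20) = (l - 5)*(l - 2)^2*(l + 2)*(l - 4)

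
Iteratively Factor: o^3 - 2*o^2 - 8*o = (o)*(o^2 - 2*o - 8) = o*(o + 2)*(o - 4)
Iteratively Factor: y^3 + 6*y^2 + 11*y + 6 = (y + 2)*(y^2 + 4*y + 3) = (y + 1)*(y + 2)*(y + 3)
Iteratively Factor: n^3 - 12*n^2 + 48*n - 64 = (n - 4)*(n^2 - 8*n + 16) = (n - 4)^2*(n - 4)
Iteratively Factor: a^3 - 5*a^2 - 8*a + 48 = (a - 4)*(a^2 - a - 12) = (a - 4)*(a + 3)*(a - 4)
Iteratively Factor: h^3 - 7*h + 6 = (h - 2)*(h^2 + 2*h - 3) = (h - 2)*(h + 3)*(h - 1)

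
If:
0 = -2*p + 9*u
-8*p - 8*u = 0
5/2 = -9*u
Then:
No Solution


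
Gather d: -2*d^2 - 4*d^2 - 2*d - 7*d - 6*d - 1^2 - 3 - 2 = -6*d^2 - 15*d - 6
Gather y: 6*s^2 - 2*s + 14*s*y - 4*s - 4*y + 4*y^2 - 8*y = 6*s^2 - 6*s + 4*y^2 + y*(14*s - 12)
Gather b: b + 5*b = 6*b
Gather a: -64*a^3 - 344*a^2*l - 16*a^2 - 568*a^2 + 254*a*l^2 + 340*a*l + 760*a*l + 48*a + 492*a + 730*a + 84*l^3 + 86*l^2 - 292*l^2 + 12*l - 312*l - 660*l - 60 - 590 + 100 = -64*a^3 + a^2*(-344*l - 584) + a*(254*l^2 + 1100*l + 1270) + 84*l^3 - 206*l^2 - 960*l - 550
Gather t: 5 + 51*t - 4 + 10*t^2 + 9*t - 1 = 10*t^2 + 60*t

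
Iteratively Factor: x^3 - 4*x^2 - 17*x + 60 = (x + 4)*(x^2 - 8*x + 15) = (x - 5)*(x + 4)*(x - 3)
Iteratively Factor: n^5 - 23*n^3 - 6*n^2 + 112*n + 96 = (n - 4)*(n^4 + 4*n^3 - 7*n^2 - 34*n - 24) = (n - 4)*(n + 4)*(n^3 - 7*n - 6) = (n - 4)*(n + 1)*(n + 4)*(n^2 - n - 6) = (n - 4)*(n - 3)*(n + 1)*(n + 4)*(n + 2)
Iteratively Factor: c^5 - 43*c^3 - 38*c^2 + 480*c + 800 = (c + 2)*(c^4 - 2*c^3 - 39*c^2 + 40*c + 400) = (c - 5)*(c + 2)*(c^3 + 3*c^2 - 24*c - 80) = (c - 5)*(c + 2)*(c + 4)*(c^2 - c - 20) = (c - 5)^2*(c + 2)*(c + 4)*(c + 4)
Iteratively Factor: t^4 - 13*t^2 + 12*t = (t)*(t^3 - 13*t + 12) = t*(t - 3)*(t^2 + 3*t - 4) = t*(t - 3)*(t + 4)*(t - 1)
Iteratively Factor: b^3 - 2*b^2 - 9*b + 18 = (b - 2)*(b^2 - 9) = (b - 2)*(b + 3)*(b - 3)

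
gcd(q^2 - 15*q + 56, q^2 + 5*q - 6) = 1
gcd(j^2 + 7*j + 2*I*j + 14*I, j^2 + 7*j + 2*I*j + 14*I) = j^2 + j*(7 + 2*I) + 14*I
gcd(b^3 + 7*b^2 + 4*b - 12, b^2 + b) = 1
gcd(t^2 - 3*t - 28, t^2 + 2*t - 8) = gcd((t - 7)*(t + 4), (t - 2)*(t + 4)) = t + 4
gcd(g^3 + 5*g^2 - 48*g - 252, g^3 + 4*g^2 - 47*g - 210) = g^2 - g - 42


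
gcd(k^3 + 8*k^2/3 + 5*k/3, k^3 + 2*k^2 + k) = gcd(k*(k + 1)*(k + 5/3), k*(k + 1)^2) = k^2 + k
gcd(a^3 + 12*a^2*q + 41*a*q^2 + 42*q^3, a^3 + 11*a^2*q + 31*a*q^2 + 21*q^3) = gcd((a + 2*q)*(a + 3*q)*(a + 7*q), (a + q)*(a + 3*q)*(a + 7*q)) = a^2 + 10*a*q + 21*q^2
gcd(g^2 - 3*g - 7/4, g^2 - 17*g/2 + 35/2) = g - 7/2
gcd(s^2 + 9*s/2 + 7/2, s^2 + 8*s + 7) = s + 1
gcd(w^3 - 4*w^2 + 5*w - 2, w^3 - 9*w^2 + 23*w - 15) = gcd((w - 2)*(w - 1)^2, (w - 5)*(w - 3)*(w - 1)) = w - 1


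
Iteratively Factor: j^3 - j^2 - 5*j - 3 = (j - 3)*(j^2 + 2*j + 1) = (j - 3)*(j + 1)*(j + 1)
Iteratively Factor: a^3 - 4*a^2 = (a)*(a^2 - 4*a) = a*(a - 4)*(a)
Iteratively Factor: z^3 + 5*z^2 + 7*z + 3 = (z + 1)*(z^2 + 4*z + 3) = (z + 1)^2*(z + 3)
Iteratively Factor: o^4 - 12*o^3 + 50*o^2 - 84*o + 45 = (o - 3)*(o^3 - 9*o^2 + 23*o - 15) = (o - 3)*(o - 1)*(o^2 - 8*o + 15) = (o - 3)^2*(o - 1)*(o - 5)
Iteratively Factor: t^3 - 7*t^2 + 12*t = (t - 3)*(t^2 - 4*t) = t*(t - 3)*(t - 4)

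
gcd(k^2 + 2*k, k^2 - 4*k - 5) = 1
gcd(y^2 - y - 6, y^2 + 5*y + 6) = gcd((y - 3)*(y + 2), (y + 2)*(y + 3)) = y + 2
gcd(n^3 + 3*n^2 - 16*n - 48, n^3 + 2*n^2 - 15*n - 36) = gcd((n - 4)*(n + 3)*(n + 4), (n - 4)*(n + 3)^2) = n^2 - n - 12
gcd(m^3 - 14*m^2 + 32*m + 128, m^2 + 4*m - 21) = 1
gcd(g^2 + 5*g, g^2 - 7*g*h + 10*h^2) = 1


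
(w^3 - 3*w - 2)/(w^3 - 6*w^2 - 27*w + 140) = (w^3 - 3*w - 2)/(w^3 - 6*w^2 - 27*w + 140)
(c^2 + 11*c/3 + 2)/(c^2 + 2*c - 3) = (c + 2/3)/(c - 1)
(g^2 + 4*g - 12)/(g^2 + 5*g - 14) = (g + 6)/(g + 7)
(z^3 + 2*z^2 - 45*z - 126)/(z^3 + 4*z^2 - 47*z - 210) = (z + 3)/(z + 5)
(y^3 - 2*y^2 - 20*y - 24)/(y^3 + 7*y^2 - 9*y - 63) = (y^3 - 2*y^2 - 20*y - 24)/(y^3 + 7*y^2 - 9*y - 63)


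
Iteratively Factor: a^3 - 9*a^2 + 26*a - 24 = (a - 2)*(a^2 - 7*a + 12) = (a - 4)*(a - 2)*(a - 3)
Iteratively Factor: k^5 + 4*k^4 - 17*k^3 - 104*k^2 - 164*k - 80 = (k + 2)*(k^4 + 2*k^3 - 21*k^2 - 62*k - 40) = (k + 1)*(k + 2)*(k^3 + k^2 - 22*k - 40) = (k - 5)*(k + 1)*(k + 2)*(k^2 + 6*k + 8) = (k - 5)*(k + 1)*(k + 2)^2*(k + 4)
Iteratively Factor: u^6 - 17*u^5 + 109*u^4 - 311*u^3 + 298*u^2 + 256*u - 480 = (u - 3)*(u^5 - 14*u^4 + 67*u^3 - 110*u^2 - 32*u + 160) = (u - 3)*(u + 1)*(u^4 - 15*u^3 + 82*u^2 - 192*u + 160) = (u - 4)*(u - 3)*(u + 1)*(u^3 - 11*u^2 + 38*u - 40) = (u - 4)^2*(u - 3)*(u + 1)*(u^2 - 7*u + 10) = (u - 5)*(u - 4)^2*(u - 3)*(u + 1)*(u - 2)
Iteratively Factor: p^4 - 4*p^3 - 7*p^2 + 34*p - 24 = (p + 3)*(p^3 - 7*p^2 + 14*p - 8) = (p - 2)*(p + 3)*(p^2 - 5*p + 4) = (p - 2)*(p - 1)*(p + 3)*(p - 4)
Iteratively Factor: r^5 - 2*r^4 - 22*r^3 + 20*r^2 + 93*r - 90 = (r + 3)*(r^4 - 5*r^3 - 7*r^2 + 41*r - 30) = (r - 2)*(r + 3)*(r^3 - 3*r^2 - 13*r + 15) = (r - 2)*(r + 3)^2*(r^2 - 6*r + 5) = (r - 5)*(r - 2)*(r + 3)^2*(r - 1)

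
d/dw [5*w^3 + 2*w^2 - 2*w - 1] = 15*w^2 + 4*w - 2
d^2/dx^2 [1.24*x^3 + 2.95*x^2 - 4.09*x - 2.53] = 7.44*x + 5.9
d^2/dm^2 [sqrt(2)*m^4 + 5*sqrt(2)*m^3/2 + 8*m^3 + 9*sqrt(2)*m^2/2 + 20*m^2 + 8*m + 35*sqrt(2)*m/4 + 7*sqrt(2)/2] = 12*sqrt(2)*m^2 + 15*sqrt(2)*m + 48*m + 9*sqrt(2) + 40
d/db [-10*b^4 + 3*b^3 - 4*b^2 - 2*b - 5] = -40*b^3 + 9*b^2 - 8*b - 2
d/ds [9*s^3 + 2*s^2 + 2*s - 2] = 27*s^2 + 4*s + 2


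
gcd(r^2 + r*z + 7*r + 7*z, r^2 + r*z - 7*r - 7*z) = r + z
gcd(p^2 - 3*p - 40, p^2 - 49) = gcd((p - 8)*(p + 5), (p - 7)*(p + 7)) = 1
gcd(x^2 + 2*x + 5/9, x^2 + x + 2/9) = x + 1/3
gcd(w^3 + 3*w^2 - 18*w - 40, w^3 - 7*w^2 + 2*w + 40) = w^2 - 2*w - 8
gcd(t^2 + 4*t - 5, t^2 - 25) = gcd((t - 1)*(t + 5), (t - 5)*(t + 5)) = t + 5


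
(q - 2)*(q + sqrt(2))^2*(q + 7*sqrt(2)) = q^4 - 2*q^3 + 9*sqrt(2)*q^3 - 18*sqrt(2)*q^2 + 30*q^2 - 60*q + 14*sqrt(2)*q - 28*sqrt(2)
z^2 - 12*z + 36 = (z - 6)^2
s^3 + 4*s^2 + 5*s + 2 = (s + 1)^2*(s + 2)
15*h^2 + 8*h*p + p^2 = (3*h + p)*(5*h + p)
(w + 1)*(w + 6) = w^2 + 7*w + 6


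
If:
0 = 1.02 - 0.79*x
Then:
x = 1.29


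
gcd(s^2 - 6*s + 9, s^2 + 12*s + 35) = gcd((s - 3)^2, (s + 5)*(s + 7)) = 1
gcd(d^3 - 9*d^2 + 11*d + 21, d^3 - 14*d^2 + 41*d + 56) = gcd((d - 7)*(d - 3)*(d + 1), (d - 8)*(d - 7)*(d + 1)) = d^2 - 6*d - 7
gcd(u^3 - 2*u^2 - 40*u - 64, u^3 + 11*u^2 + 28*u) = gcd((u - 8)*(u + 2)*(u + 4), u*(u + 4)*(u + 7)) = u + 4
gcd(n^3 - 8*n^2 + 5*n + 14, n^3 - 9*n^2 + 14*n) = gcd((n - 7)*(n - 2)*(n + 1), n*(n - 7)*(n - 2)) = n^2 - 9*n + 14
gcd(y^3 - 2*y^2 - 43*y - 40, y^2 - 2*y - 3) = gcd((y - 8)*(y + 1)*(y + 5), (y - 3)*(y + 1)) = y + 1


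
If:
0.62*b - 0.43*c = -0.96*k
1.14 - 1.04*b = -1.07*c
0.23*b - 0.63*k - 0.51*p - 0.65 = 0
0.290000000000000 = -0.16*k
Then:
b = 6.34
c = 5.10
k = -1.81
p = 3.83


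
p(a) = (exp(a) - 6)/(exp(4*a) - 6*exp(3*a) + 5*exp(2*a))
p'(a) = (exp(a) - 6)*(-4*exp(4*a) + 18*exp(3*a) - 10*exp(2*a))/(exp(4*a) - 6*exp(3*a) + 5*exp(2*a))^2 + exp(a)/(exp(4*a) - 6*exp(3*a) + 5*exp(2*a)) = (-3*exp(3*a) + 36*exp(2*a) - 113*exp(a) + 60)*exp(-2*a)/(exp(4*a) - 12*exp(3*a) + 46*exp(2*a) - 60*exp(a) + 25)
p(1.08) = 0.09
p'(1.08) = -0.27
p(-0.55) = -8.71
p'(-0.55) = 5.33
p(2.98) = 0.00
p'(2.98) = -0.00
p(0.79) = 0.23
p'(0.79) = -0.84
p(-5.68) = -103347.75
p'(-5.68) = 206329.74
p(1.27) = 0.05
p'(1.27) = -0.12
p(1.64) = -0.05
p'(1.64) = 2.10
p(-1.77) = -50.14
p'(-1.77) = 89.69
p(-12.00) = -31787148373.00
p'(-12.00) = 63574094927.57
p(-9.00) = -78802012.04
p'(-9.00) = 157593973.75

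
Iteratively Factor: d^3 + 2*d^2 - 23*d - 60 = (d + 3)*(d^2 - d - 20) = (d + 3)*(d + 4)*(d - 5)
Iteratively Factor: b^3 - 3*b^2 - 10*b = (b + 2)*(b^2 - 5*b) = b*(b + 2)*(b - 5)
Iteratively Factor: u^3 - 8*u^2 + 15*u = (u - 5)*(u^2 - 3*u) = (u - 5)*(u - 3)*(u)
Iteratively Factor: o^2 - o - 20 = (o - 5)*(o + 4)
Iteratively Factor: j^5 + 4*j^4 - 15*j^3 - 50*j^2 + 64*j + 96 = (j + 1)*(j^4 + 3*j^3 - 18*j^2 - 32*j + 96) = (j + 1)*(j + 4)*(j^3 - j^2 - 14*j + 24) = (j - 3)*(j + 1)*(j + 4)*(j^2 + 2*j - 8) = (j - 3)*(j - 2)*(j + 1)*(j + 4)*(j + 4)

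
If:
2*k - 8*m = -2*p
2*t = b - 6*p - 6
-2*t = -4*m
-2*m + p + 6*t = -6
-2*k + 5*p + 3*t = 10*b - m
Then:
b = -74/163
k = -226/163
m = -86/163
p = -118/163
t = -172/163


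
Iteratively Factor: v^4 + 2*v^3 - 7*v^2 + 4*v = (v)*(v^3 + 2*v^2 - 7*v + 4) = v*(v - 1)*(v^2 + 3*v - 4) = v*(v - 1)^2*(v + 4)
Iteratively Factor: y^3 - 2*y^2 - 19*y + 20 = (y + 4)*(y^2 - 6*y + 5) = (y - 5)*(y + 4)*(y - 1)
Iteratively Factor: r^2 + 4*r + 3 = (r + 1)*(r + 3)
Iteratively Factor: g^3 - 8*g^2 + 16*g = (g - 4)*(g^2 - 4*g) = (g - 4)^2*(g)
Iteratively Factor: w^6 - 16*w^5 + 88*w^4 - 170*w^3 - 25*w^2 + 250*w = (w - 5)*(w^5 - 11*w^4 + 33*w^3 - 5*w^2 - 50*w) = w*(w - 5)*(w^4 - 11*w^3 + 33*w^2 - 5*w - 50) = w*(w - 5)^2*(w^3 - 6*w^2 + 3*w + 10) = w*(w - 5)^2*(w - 2)*(w^2 - 4*w - 5) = w*(w - 5)^2*(w - 2)*(w + 1)*(w - 5)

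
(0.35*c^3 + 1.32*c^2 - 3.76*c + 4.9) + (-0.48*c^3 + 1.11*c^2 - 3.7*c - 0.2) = -0.13*c^3 + 2.43*c^2 - 7.46*c + 4.7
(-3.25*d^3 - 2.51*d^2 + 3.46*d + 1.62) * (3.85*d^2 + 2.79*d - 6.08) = -12.5125*d^5 - 18.731*d^4 + 26.0781*d^3 + 31.1512*d^2 - 16.517*d - 9.8496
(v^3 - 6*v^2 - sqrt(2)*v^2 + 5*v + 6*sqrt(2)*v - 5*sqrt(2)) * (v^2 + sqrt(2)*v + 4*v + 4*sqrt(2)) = v^5 - 2*v^4 - 21*v^3 + 24*v^2 + 38*v - 40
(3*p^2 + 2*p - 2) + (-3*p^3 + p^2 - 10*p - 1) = -3*p^3 + 4*p^2 - 8*p - 3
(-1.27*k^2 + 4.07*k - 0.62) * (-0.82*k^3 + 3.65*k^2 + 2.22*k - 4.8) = 1.0414*k^5 - 7.9729*k^4 + 12.5445*k^3 + 12.8684*k^2 - 20.9124*k + 2.976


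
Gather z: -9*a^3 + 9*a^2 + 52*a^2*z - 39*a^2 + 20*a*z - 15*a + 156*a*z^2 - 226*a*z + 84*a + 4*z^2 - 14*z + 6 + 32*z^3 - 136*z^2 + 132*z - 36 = -9*a^3 - 30*a^2 + 69*a + 32*z^3 + z^2*(156*a - 132) + z*(52*a^2 - 206*a + 118) - 30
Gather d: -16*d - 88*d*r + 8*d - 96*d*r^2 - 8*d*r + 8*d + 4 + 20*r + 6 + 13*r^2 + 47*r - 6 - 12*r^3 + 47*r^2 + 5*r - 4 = d*(-96*r^2 - 96*r) - 12*r^3 + 60*r^2 + 72*r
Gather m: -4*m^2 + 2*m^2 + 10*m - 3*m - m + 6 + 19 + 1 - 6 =-2*m^2 + 6*m + 20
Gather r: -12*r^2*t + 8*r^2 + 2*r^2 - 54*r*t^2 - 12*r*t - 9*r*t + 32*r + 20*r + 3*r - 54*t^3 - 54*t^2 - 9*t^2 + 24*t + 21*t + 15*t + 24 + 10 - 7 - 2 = r^2*(10 - 12*t) + r*(-54*t^2 - 21*t + 55) - 54*t^3 - 63*t^2 + 60*t + 25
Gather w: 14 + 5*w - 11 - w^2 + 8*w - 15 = -w^2 + 13*w - 12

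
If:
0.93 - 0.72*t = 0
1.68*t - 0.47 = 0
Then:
No Solution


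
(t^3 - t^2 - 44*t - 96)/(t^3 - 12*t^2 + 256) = (t + 3)/(t - 8)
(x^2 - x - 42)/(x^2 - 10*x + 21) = (x + 6)/(x - 3)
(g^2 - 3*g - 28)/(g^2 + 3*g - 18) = (g^2 - 3*g - 28)/(g^2 + 3*g - 18)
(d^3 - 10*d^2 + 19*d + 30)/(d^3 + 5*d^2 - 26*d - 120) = (d^2 - 5*d - 6)/(d^2 + 10*d + 24)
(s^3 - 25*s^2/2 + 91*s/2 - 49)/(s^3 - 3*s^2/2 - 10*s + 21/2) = (s^2 - 9*s + 14)/(s^2 + 2*s - 3)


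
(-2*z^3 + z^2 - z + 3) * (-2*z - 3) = 4*z^4 + 4*z^3 - z^2 - 3*z - 9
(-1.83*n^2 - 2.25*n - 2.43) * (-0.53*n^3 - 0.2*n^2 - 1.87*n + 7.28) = 0.9699*n^5 + 1.5585*n^4 + 5.16*n^3 - 8.6289*n^2 - 11.8359*n - 17.6904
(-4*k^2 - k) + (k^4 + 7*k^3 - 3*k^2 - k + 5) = k^4 + 7*k^3 - 7*k^2 - 2*k + 5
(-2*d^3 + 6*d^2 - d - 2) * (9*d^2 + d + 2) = -18*d^5 + 52*d^4 - 7*d^3 - 7*d^2 - 4*d - 4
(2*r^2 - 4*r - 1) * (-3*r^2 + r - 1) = -6*r^4 + 14*r^3 - 3*r^2 + 3*r + 1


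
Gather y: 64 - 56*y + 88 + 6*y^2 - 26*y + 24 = 6*y^2 - 82*y + 176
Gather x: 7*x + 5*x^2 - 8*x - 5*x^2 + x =0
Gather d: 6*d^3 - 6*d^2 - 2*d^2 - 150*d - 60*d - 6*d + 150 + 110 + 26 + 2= 6*d^3 - 8*d^2 - 216*d + 288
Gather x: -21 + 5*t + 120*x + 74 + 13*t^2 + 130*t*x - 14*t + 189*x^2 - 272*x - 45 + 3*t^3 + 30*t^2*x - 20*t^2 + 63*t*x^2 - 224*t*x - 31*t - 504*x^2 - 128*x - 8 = 3*t^3 - 7*t^2 - 40*t + x^2*(63*t - 315) + x*(30*t^2 - 94*t - 280)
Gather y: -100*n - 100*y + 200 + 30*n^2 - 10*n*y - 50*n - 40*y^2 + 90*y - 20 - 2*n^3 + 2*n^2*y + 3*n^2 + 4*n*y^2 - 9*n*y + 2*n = -2*n^3 + 33*n^2 - 148*n + y^2*(4*n - 40) + y*(2*n^2 - 19*n - 10) + 180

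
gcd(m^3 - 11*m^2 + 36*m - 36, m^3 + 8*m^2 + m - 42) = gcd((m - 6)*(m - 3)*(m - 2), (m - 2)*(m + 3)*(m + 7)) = m - 2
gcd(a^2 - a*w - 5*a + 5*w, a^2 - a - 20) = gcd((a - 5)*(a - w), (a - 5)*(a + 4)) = a - 5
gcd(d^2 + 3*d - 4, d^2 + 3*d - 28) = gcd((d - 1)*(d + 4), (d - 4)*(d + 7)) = 1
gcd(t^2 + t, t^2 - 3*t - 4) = t + 1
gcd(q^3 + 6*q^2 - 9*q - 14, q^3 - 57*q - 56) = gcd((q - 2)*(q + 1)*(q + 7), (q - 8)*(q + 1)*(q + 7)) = q^2 + 8*q + 7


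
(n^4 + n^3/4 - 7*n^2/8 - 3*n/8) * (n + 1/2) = n^5 + 3*n^4/4 - 3*n^3/4 - 13*n^2/16 - 3*n/16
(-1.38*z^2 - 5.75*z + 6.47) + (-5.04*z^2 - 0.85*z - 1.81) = -6.42*z^2 - 6.6*z + 4.66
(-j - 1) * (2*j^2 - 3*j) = -2*j^3 + j^2 + 3*j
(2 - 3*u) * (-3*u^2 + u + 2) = 9*u^3 - 9*u^2 - 4*u + 4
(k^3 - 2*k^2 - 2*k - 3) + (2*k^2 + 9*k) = k^3 + 7*k - 3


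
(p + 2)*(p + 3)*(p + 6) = p^3 + 11*p^2 + 36*p + 36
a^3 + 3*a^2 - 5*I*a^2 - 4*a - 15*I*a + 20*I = (a - 1)*(a + 4)*(a - 5*I)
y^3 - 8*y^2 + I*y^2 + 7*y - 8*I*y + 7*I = (y - 7)*(y - 1)*(y + I)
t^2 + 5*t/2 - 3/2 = (t - 1/2)*(t + 3)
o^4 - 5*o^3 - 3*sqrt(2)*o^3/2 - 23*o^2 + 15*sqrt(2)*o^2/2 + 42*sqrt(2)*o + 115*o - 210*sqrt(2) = (o - 5)*(o - 3*sqrt(2))*(o - 2*sqrt(2))*(o + 7*sqrt(2)/2)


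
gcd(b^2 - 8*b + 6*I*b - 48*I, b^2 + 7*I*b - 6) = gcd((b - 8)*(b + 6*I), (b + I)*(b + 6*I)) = b + 6*I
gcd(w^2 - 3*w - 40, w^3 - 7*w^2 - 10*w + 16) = w - 8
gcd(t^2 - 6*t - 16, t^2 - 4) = t + 2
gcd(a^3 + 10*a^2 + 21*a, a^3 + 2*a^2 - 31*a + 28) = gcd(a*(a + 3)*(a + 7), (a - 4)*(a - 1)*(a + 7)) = a + 7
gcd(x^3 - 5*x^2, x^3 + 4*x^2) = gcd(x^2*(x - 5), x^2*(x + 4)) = x^2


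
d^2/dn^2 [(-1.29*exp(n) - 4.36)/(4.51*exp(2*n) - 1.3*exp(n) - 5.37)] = (-26.238729*exp(4*n) - 362.294614*exp(3*n) - 110.764698*exp(2*n) - 420.737038*exp(n) - 6.762441)*exp(n)/(91.733851*exp(6*n) - 79.32639*exp(5*n) - 304.813311*exp(4*n) + 186.70886*exp(3*n) + 362.937357*exp(2*n) - 112.46391*exp(n) - 154.854153)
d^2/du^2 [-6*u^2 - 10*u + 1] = -12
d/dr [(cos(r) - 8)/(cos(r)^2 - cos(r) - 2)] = (cos(r)^2 - 16*cos(r) + 10)*sin(r)/(sin(r)^2 + cos(r) + 1)^2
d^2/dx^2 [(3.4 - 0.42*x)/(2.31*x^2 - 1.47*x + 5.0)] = (-(0.42*x - 3.4)*(4.62*x - 1.47)*(9.24*x - 2.94) + (5.8212*x - 16.9428)*(2.31*x^2 - 1.47*x + 5.0))/(2.31*x^2 - 1.47*x + 5.0)^3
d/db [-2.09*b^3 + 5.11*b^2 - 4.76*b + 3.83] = -6.27*b^2 + 10.22*b - 4.76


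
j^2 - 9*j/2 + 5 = (j - 5/2)*(j - 2)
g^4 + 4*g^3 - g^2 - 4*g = g*(g - 1)*(g + 1)*(g + 4)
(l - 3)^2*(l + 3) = l^3 - 3*l^2 - 9*l + 27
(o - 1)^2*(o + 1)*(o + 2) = o^4 + o^3 - 3*o^2 - o + 2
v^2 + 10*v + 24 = (v + 4)*(v + 6)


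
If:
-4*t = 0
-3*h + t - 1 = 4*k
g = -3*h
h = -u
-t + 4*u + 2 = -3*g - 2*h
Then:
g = -6/11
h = 2/11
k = -17/44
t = 0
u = -2/11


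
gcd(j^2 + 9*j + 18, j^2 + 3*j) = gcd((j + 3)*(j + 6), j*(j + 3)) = j + 3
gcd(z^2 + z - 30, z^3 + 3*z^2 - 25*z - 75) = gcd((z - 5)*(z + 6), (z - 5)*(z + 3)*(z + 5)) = z - 5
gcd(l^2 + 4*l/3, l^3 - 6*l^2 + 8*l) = l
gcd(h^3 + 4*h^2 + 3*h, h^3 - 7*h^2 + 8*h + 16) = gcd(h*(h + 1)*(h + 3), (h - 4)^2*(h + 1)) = h + 1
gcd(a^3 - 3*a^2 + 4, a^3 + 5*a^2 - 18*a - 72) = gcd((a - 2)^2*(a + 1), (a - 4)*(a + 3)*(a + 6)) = 1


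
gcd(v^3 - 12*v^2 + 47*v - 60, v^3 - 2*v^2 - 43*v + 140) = v^2 - 9*v + 20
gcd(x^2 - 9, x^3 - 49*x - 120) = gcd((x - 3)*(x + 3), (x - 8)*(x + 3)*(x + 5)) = x + 3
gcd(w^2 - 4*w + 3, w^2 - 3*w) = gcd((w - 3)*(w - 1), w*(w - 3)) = w - 3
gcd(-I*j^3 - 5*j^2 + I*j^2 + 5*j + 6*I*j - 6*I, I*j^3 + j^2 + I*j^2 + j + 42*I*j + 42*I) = 1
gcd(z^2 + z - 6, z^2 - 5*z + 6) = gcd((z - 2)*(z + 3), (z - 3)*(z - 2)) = z - 2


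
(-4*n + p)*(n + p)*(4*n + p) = -16*n^3 - 16*n^2*p + n*p^2 + p^3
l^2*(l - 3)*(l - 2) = l^4 - 5*l^3 + 6*l^2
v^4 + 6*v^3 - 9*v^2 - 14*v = v*(v - 2)*(v + 1)*(v + 7)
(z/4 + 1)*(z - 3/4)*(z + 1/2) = z^3/4 + 15*z^2/16 - 11*z/32 - 3/8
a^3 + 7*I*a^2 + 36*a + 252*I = (a - 6*I)*(a + 6*I)*(a + 7*I)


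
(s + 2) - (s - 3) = 5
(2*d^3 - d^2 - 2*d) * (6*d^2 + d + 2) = 12*d^5 - 4*d^4 - 9*d^3 - 4*d^2 - 4*d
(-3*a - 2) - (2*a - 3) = 1 - 5*a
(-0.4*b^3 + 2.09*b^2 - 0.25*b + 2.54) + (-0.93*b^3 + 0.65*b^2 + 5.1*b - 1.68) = -1.33*b^3 + 2.74*b^2 + 4.85*b + 0.86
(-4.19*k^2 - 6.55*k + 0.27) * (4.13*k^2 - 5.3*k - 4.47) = -17.3047*k^4 - 4.8445*k^3 + 54.5594*k^2 + 27.8475*k - 1.2069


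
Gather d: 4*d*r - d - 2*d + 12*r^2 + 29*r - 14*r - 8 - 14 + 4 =d*(4*r - 3) + 12*r^2 + 15*r - 18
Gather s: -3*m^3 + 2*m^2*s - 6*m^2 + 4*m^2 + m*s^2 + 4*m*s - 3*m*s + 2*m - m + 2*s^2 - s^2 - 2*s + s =-3*m^3 - 2*m^2 + m + s^2*(m + 1) + s*(2*m^2 + m - 1)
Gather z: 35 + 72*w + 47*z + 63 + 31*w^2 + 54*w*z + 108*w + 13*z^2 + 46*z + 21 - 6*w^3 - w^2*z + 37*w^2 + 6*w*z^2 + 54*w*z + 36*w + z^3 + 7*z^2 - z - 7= -6*w^3 + 68*w^2 + 216*w + z^3 + z^2*(6*w + 20) + z*(-w^2 + 108*w + 92) + 112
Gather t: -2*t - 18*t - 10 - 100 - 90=-20*t - 200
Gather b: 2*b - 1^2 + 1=2*b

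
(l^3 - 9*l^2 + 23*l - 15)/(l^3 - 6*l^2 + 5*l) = (l - 3)/l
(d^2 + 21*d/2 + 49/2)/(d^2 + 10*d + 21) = (d + 7/2)/(d + 3)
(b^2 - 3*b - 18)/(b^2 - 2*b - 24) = (b + 3)/(b + 4)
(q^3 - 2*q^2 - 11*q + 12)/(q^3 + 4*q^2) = (q^3 - 2*q^2 - 11*q + 12)/(q^2*(q + 4))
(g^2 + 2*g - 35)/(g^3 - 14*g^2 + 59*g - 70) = (g + 7)/(g^2 - 9*g + 14)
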